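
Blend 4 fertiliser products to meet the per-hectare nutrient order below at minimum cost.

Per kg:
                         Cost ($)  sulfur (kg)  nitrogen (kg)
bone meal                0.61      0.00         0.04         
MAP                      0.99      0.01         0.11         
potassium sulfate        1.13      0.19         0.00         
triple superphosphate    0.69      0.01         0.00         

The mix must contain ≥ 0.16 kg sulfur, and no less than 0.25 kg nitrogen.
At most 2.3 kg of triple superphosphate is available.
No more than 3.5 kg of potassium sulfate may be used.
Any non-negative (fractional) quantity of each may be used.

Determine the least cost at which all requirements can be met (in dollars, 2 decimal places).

Let x1 = kg of bone meal, x2 = kg of MAP, x3 = kg of potassium sulfate, x4 = kg of triple superphosphate.
Minimize 0.61x1 + 0.99x2 + 1.13x3 + 0.69x4 with:
  0.01x2 + 0.19x3 + 0.01x4 ≥ 0.16   (sulfur)
  0.04x1 + 0.11x2 ≥ 0.25   (nitrogen)
  x4 ≤ 2.3
  x3 ≤ 3.5
  x1, x2, x3, x4 ≥ 0.
At the optimum only MAP, potassium sulfate are positive (bone meal, triple superphosphate = 0). The sulfur and nitrogen requirements are met with equality.
Optimal quantities: MAP = 2.273 kg, potassium sulfate = 0.7225 kg.
Total cost: 0.99·2.273 + 1.13·0.7225 = 3.0667.

$3.07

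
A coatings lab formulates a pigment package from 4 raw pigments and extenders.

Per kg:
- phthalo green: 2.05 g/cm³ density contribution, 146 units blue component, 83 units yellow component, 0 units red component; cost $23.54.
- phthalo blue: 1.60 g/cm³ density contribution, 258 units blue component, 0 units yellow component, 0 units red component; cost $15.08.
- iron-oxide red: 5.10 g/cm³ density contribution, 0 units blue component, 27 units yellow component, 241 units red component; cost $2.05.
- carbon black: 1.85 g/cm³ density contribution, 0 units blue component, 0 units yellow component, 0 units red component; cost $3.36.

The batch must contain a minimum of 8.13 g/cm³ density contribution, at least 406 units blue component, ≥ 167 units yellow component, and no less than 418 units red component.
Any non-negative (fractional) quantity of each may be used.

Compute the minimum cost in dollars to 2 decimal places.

$36.41

Let x1 = kg of phthalo green, x2 = kg of phthalo blue, x3 = kg of iron-oxide red, x4 = kg of carbon black.
min 23.54x1 + 15.08x2 + 2.05x3 + 3.36x4 subject to:
  2.05x1 + 1.6x2 + 5.1x3 + 1.85x4 ≥ 8.13   (density contribution)
  146x1 + 258x2 ≥ 406   (blue component)
  83x1 + 27x3 ≥ 167   (yellow component)
  241x3 ≥ 418   (red component)
  x1, x2, x3, x4 ≥ 0.
The minimum-cost mix takes nothing from phthalo green, carbon black — only phthalo blue, iron-oxide red. Binding constraints: blue component and yellow component.
So phthalo blue = 1.5736 kg, iron-oxide red = 6.1852 kg.
Cost = 15.08·1.5736 + 2.05·6.1852 = 36.4095.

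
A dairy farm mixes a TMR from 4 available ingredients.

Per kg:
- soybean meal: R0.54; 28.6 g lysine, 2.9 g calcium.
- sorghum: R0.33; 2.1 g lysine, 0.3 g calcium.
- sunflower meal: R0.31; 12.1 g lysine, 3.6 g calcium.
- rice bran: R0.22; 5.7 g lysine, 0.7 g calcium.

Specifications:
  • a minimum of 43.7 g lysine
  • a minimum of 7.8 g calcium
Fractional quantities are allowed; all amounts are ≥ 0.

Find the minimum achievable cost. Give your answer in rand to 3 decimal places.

R0.941

Let x1 = kg of soybean meal, x2 = kg of sorghum, x3 = kg of sunflower meal, x4 = kg of rice bran.
Minimize 0.54x1 + 0.33x2 + 0.31x3 + 0.22x4 with:
  28.6x1 + 2.1x2 + 12.1x3 + 5.7x4 ≥ 43.7   (lysine)
  2.9x1 + 0.3x2 + 3.6x3 + 0.7x4 ≥ 7.8   (calcium)
  x1, x2, x3, x4 ≥ 0.
The optimal basis is {soybean meal, sunflower meal}; sorghum, rice bran drop out. There the lysine and calcium constraints are tight.
So soybean meal = 0.9274 kg, sunflower meal = 1.42 kg.
Total cost: 0.54·0.9274 + 0.31·1.42 = 0.94100.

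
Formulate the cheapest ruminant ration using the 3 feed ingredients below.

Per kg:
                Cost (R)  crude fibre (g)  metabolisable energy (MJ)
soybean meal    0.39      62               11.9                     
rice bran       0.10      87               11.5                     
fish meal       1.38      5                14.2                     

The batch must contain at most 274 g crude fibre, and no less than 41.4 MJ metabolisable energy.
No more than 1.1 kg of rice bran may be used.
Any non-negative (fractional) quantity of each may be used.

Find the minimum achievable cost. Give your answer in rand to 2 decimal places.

Let x1 = kg of soybean meal, x2 = kg of rice bran, x3 = kg of fish meal.
min 0.39x1 + 0.1x2 + 1.38x3 with:
  62x1 + 87x2 + 5x3 ≤ 274   (crude fibre)
  11.9x1 + 11.5x2 + 14.2x3 ≥ 41.4   (metabolisable energy)
  x2 ≤ 1.1
  x1, x2, x3 ≥ 0.
The cheapest feasible vertex uses only soybean meal, rice bran; fish meal is not used. There the metabolisable energy and the rice bran cap constraints are tight.
Solving gives x1 = 2.416, x2 = 1.1.
Hence cost = 0.39·2.416 + 0.1·1.1 = R1.0522.

R1.05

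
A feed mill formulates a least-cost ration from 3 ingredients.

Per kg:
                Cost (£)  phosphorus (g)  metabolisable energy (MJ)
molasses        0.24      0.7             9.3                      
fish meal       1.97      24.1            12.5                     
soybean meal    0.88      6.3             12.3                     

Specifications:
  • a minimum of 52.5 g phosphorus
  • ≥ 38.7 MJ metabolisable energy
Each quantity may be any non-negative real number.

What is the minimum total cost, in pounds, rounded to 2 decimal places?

£4.53

Treat it as an LP. Let x1 = kg of molasses, x2 = kg of fish meal, x3 = kg of soybean meal.
min 0.24x1 + 1.97x2 + 0.88x3 subject to:
  0.7x1 + 24.1x2 + 6.3x3 ≥ 52.5   (phosphorus)
  9.3x1 + 12.5x2 + 12.3x3 ≥ 38.7   (metabolisable energy)
  x1, x2, x3 ≥ 0.
At the optimum only molasses, fish meal are positive (soybean meal = 0). There the phosphorus and metabolisable energy constraints are tight.
Optimal quantities: molasses = 1.283 kg, fish meal = 2.141 kg.
Cost = 0.24·1.283 + 1.97·2.141 = 4.5257.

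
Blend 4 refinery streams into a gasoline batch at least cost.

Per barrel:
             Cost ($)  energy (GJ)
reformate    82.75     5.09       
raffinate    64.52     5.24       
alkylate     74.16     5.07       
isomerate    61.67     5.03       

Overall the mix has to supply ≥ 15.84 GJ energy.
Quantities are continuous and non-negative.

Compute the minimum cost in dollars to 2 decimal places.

$194.21

Set it up as a linear program. Let x1 = barrels of reformate, x2 = barrels of raffinate, x3 = barrels of alkylate, x4 = barrels of isomerate.
Minimise 82.75x1 + 64.52x2 + 74.16x3 + 61.67x4 s.t.:
  5.09x1 + 5.24x2 + 5.07x3 + 5.03x4 ≥ 15.84   (energy)
  x1, x2, x3, x4 ≥ 0.
The optimal basis is {isomerate}; reformate, raffinate, alkylate drop out. Binding constraint: energy.
So isomerate = 3.14911 barrels.
Objective = 61.67·3.14911 = 194.2056.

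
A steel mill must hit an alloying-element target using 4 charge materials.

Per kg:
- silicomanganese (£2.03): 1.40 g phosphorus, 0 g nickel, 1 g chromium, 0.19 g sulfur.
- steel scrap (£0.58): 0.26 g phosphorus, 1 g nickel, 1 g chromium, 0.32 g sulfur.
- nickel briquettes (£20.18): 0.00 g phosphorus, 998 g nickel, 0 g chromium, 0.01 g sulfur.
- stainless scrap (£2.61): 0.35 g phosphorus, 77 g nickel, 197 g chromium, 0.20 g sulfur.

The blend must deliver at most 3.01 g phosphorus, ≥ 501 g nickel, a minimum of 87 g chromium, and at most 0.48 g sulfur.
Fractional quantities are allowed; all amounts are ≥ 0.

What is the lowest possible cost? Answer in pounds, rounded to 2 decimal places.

Let x1 = kg of silicomanganese, x2 = kg of steel scrap, x3 = kg of nickel briquettes, x4 = kg of stainless scrap.
min 2.03x1 + 0.58x2 + 20.18x3 + 2.61x4 with:
  1.4x1 + 0.26x2 + 0.35x4 ≤ 3.01   (phosphorus)
  1x2 + 998x3 + 77x4 ≥ 501   (nickel)
  1x1 + 1x2 + 197x4 ≥ 87   (chromium)
  0.19x1 + 0.32x2 + 0.01x3 + 0.2x4 ≤ 0.48   (sulfur)
  x1, x2, x3, x4 ≥ 0.
The cheapest feasible vertex uses only nickel briquettes, stainless scrap; silicomanganese, steel scrap are not used. Binding constraints: nickel and chromium.
So nickel briquettes = 0.46793 kg, stainless scrap = 0.44162 kg.
Objective = 20.18·0.46793 + 2.61·0.44162 = 10.5955.

£10.60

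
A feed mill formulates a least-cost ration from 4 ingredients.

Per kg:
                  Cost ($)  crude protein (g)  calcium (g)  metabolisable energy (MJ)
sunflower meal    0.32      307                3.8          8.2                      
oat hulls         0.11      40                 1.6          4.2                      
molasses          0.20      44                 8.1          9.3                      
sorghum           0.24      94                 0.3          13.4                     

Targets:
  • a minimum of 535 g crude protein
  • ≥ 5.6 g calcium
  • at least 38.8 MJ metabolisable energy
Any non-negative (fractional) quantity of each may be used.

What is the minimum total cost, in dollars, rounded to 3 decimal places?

$0.883

Treat it as an LP. Let x1 = kg of sunflower meal, x2 = kg of oat hulls, x3 = kg of molasses, x4 = kg of sorghum.
min 0.32x1 + 0.11x2 + 0.2x3 + 0.24x4 s.t.:
  307x1 + 40x2 + 44x3 + 94x4 ≥ 535   (crude protein)
  3.8x1 + 1.6x2 + 8.1x3 + 0.3x4 ≥ 5.6   (calcium)
  8.2x1 + 4.2x2 + 9.3x3 + 13.4x4 ≥ 38.8   (metabolisable energy)
  x1, x2, x3, x4 ≥ 0.
The cheapest feasible vertex uses only sunflower meal, molasses, sorghum; oat hulls is not used. The crude protein, calcium, metabolisable energy requirements are met with equality.
That vertex is x1 = 1.063, x3 = 0.1124, x4 = 2.167.
Objective = 0.32·1.063 + 0.2·0.1124 + 0.24·2.167 = 0.88272.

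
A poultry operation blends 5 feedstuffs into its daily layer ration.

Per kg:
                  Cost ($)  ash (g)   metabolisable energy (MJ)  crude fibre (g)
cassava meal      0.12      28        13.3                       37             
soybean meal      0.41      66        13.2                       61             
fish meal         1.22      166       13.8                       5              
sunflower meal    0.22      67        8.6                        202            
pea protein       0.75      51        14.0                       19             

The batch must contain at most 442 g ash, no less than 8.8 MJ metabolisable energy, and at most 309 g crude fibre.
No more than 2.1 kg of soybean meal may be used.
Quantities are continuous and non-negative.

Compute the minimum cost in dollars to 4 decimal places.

$0.0794

This is a linear program. Let x1 = kg of cassava meal, x2 = kg of soybean meal, x3 = kg of fish meal, x4 = kg of sunflower meal, x5 = kg of pea protein.
Minimise 0.12x1 + 0.41x2 + 1.22x3 + 0.22x4 + 0.75x5 subject to:
  28x1 + 66x2 + 166x3 + 67x4 + 51x5 ≤ 442   (ash)
  13.3x1 + 13.2x2 + 13.8x3 + 8.6x4 + 14x5 ≥ 8.8   (metabolisable energy)
  37x1 + 61x2 + 5x3 + 202x4 + 19x5 ≤ 309   (crude fibre)
  x2 ≤ 2.1
  x1, x2, x3, x4, x5 ≥ 0.
At the optimum only cassava meal is positive (soybean meal, fish meal, sunflower meal, pea protein = 0). There the metabolisable energy constraint is tight.
So cassava meal = 0.6617 kg.
Objective = 0.12·0.6617 = 0.079404.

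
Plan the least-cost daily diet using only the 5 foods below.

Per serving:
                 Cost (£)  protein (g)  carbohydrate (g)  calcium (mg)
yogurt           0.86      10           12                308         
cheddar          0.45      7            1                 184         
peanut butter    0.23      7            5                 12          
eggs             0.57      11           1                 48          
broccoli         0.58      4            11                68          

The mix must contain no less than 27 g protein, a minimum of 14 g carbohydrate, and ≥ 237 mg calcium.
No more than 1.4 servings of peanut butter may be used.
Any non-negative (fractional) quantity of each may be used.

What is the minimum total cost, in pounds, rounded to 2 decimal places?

£1.39

This is a linear program. Let x1 = servings of yogurt, x2 = servings of cheddar, x3 = servings of peanut butter, x4 = servings of eggs, x5 = servings of broccoli.
Minimize 0.86x1 + 0.45x2 + 0.23x3 + 0.57x4 + 0.58x5 subject to:
  10x1 + 7x2 + 7x3 + 11x4 + 4x5 ≥ 27   (protein)
  12x1 + 1x2 + 5x3 + 1x4 + 11x5 ≥ 14   (carbohydrate)
  308x1 + 184x2 + 12x3 + 48x4 + 68x5 ≥ 237   (calcium)
  x3 ≤ 1.4
  x1, x2, x3, x4, x5 ≥ 0.
At the optimum only yogurt, cheddar, peanut butter, eggs are positive (broccoli = 0). Binding constraints: protein, carbohydrate, calcium, the peanut butter cap.
Solving gives x1 = 0.4866, x2 = 0.1075, x3 = 1.4, x4 = 1.053.
Cost = 0.86·0.4866 + 0.45·0.1075 + 0.23·1.4 + 0.57·1.053 = 1.3891.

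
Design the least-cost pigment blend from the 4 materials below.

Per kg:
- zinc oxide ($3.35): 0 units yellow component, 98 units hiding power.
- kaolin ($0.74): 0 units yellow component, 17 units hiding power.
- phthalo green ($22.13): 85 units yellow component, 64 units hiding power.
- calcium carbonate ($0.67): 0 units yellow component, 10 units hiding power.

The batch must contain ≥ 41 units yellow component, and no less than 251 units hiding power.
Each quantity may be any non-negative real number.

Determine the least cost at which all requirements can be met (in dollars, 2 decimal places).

Let x1 = kg of zinc oxide, x2 = kg of kaolin, x3 = kg of phthalo green, x4 = kg of calcium carbonate.
Minimize 3.35x1 + 0.74x2 + 22.13x3 + 0.67x4 subject to:
  85x3 ≥ 41   (yellow component)
  98x1 + 17x2 + 64x3 + 10x4 ≥ 251   (hiding power)
  x1, x2, x3, x4 ≥ 0.
The cheapest feasible vertex uses only zinc oxide, phthalo green; kaolin, calcium carbonate are not used. Binding constraints: yellow component and hiding power.
Optimal quantities: zinc oxide = 2.246 kg, phthalo green = 0.4824 kg.
Total cost: 3.35·2.246 + 22.13·0.4824 = 18.1996.

$18.20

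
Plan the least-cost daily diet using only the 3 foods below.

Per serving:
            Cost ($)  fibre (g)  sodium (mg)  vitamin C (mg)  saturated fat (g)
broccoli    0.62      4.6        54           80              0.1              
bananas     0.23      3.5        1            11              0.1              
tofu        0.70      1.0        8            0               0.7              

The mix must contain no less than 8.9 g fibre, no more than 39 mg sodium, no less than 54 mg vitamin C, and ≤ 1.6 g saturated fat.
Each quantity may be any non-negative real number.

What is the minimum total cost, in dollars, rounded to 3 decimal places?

Let x1 = servings of broccoli, x2 = servings of bananas, x3 = servings of tofu.
Minimise 0.62x1 + 0.23x2 + 0.7x3 subject to:
  4.6x1 + 3.5x2 + 1x3 ≥ 8.9   (fibre)
  54x1 + 1x2 + 8x3 ≤ 39   (sodium)
  80x1 + 11x2 ≥ 54   (vitamin C)
  0.1x1 + 0.1x2 + 0.7x3 ≤ 1.6   (saturated fat)
  x1, x2, x3 ≥ 0.
The cheapest feasible vertex uses only broccoli, bananas; tofu is not used. The fibre and vitamin C requirements are met with equality.
That vertex is x1 = 0.3971, x2 = 2.021.
Objective = 0.62·0.3971 + 0.23·2.021 = 0.71103.

$0.711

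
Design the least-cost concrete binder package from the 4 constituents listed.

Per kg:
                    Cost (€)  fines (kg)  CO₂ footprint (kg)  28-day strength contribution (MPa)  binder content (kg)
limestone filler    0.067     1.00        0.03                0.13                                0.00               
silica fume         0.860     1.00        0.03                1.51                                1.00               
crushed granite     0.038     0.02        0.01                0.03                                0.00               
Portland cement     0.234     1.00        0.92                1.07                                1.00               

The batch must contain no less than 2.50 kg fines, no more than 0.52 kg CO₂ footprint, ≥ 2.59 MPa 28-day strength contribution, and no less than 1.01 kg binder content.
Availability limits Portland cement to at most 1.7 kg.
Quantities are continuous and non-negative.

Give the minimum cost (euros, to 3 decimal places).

Let x1 = kg of limestone filler, x2 = kg of silica fume, x3 = kg of crushed granite, x4 = kg of Portland cement.
min 0.067x1 + 0.86x2 + 0.038x3 + 0.234x4 subject to:
  1x1 + 1x2 + 0.02x3 + 1x4 ≥ 2.5   (fines)
  0.03x1 + 0.03x2 + 0.01x3 + 0.92x4 ≤ 0.52   (CO₂ footprint)
  0.13x1 + 1.51x2 + 0.03x3 + 1.07x4 ≥ 2.59   (28-day strength contribution)
  1x2 + 1x4 ≥ 1.01   (binder content)
  x4 ≤ 1.7
  x1, x2, x3, x4 ≥ 0.
At the optimum only limestone filler, silica fume, Portland cement are positive (crushed granite = 0). The fines, CO₂ footprint, 28-day strength contribution requirements are met with equality.
That vertex is x1 = 0.69928, x2 = 1.3007, x4 = 0.5.
Hence cost = 0.067·0.69928 + 0.86·1.3007 + 0.234·0.5 = €1.28245.

€1.282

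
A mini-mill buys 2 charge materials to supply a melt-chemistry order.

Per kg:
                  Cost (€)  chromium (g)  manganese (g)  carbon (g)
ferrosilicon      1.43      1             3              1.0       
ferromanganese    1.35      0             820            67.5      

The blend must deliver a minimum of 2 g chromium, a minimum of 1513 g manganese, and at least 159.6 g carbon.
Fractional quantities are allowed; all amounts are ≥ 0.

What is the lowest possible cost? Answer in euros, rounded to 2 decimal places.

€6.01

Let x1 = kg of ferrosilicon, x2 = kg of ferromanganese.
min 1.43x1 + 1.35x2 s.t.:
  1x1 ≥ 2   (chromium)
  3x1 + 820x2 ≥ 1513   (manganese)
  1x1 + 67.5x2 ≥ 159.6   (carbon)
  x1, x2 ≥ 0.
Both inputs are positive at the optimum. There the chromium and carbon constraints are tight.
Optimal quantities: ferrosilicon = 2 kg, ferromanganese = 2.335 kg.
Hence cost = 1.43·2 + 1.35·2.335 = €6.0123.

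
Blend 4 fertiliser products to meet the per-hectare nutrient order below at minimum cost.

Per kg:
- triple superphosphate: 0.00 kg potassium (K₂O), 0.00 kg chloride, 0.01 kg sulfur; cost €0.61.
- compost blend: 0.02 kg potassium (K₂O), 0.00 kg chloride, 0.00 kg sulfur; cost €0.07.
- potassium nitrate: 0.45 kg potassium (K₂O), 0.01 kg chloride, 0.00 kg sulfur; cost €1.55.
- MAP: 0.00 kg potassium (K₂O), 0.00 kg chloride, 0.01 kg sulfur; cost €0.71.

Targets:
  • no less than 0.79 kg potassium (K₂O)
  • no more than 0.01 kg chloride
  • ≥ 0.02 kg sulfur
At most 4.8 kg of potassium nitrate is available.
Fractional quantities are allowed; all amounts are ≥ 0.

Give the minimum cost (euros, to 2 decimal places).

Let x1 = kg of triple superphosphate, x2 = kg of compost blend, x3 = kg of potassium nitrate, x4 = kg of MAP.
min 0.61x1 + 0.07x2 + 1.55x3 + 0.71x4 s.t.:
  0.02x2 + 0.45x3 ≥ 0.79   (potassium (K₂O))
  0.01x3 ≤ 0.01   (chloride)
  0.01x1 + 0.01x4 ≥ 0.02   (sulfur)
  x3 ≤ 4.8
  x1, x2, x3, x4 ≥ 0.
The minimum-cost mix takes nothing from MAP — only triple superphosphate, compost blend, potassium nitrate. There the potassium (K₂O), chloride, sulfur constraints are tight.
So triple superphosphate = 2 kg, compost blend = 17 kg, potassium nitrate = 1 kg.
Cost = 0.61·2 + 0.07·17 + 1.55·1 = 3.9600.

€3.96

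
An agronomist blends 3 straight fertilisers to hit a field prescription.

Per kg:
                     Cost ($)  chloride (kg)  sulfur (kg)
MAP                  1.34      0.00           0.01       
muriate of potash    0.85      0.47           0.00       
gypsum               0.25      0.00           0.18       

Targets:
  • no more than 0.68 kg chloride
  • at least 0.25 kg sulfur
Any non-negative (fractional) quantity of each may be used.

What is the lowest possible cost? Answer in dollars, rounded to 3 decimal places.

$0.347

Let x1 = kg of MAP, x2 = kg of muriate of potash, x3 = kg of gypsum.
Minimize 1.34x1 + 0.85x2 + 0.25x3 subject to:
  0.47x2 ≤ 0.68   (chloride)
  0.01x1 + 0.18x3 ≥ 0.25   (sulfur)
  x1, x2, x3 ≥ 0.
The cheapest feasible vertex uses only gypsum; MAP, muriate of potash are not used. The sulfur requirement is met with equality.
So gypsum = 1.389 kg.
Hence cost = 0.25·1.389 = $0.34725.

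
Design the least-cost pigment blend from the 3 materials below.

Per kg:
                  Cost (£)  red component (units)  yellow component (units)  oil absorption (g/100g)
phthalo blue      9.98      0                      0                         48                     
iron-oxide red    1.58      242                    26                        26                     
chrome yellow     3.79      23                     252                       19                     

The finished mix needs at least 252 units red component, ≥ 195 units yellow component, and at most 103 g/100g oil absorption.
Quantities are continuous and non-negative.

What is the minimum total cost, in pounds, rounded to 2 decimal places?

This is a linear program. Let x1 = kg of phthalo blue, x2 = kg of iron-oxide red, x3 = kg of chrome yellow.
min 9.98x1 + 1.58x2 + 3.79x3 with:
  242x2 + 23x3 ≥ 252   (red component)
  26x2 + 252x3 ≥ 195   (yellow component)
  48x1 + 26x2 + 19x3 ≤ 103   (oil absorption)
  x1, x2, x3 ≥ 0.
The minimum-cost mix takes nothing from phthalo blue — only iron-oxide red, chrome yellow. Binding constraints: red component and yellow component.
That vertex is x2 = 0.9774, x3 = 0.673.
Objective = 1.58·0.9774 + 3.79·0.673 = 4.09496.

£4.09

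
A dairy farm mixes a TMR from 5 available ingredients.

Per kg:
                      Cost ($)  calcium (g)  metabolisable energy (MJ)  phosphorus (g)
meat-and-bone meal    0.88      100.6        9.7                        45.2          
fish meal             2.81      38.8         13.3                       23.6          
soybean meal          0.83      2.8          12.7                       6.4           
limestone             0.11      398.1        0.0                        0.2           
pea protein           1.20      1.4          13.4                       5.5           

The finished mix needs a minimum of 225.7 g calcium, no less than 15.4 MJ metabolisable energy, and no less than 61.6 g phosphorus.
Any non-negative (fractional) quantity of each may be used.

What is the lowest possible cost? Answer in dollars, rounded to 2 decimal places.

$1.36

Let x1 = kg of meat-and-bone meal, x2 = kg of fish meal, x3 = kg of soybean meal, x4 = kg of limestone, x5 = kg of pea protein.
min 0.88x1 + 2.81x2 + 0.83x3 + 0.11x4 + 1.2x5 with:
  100.6x1 + 38.8x2 + 2.8x3 + 398.1x4 + 1.4x5 ≥ 225.7   (calcium)
  9.7x1 + 13.3x2 + 12.7x3 + 13.4x5 ≥ 15.4   (metabolisable energy)
  45.2x1 + 23.6x2 + 6.4x3 + 0.2x4 + 5.5x5 ≥ 61.6   (phosphorus)
  x1, x2, x3, x4, x5 ≥ 0.
At the optimum only meat-and-bone meal, soybean meal, limestone are positive (fish meal, pea protein = 0). Binding constraints: calcium, metabolisable energy, phosphorus.
That vertex is x1 = 1.334, x3 = 0.1934, x4 = 0.2284.
Total cost: 0.88·1.334 + 0.83·0.1934 + 0.11·0.2284 = 1.3596.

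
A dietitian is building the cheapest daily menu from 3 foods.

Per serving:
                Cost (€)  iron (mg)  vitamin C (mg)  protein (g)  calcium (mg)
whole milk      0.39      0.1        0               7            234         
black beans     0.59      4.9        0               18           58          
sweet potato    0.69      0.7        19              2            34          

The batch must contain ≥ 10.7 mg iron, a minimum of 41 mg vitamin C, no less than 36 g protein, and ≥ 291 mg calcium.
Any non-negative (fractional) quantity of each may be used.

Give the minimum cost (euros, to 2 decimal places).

€2.77

Let x1 = servings of whole milk, x2 = servings of black beans, x3 = servings of sweet potato.
Minimise 0.39x1 + 0.59x2 + 0.69x3 with:
  0.1x1 + 4.9x2 + 0.7x3 ≥ 10.7   (iron)
  19x3 ≥ 41   (vitamin C)
  7x1 + 18x2 + 2x3 ≥ 36   (protein)
  234x1 + 58x2 + 34x3 ≥ 291   (calcium)
  x1, x2, x3 ≥ 0.
The optimal mix uses every input. There the iron, vitamin C, calcium constraints are tight.
Optimal quantities: whole milk = 0.4676 servings, black beans = 1.866 servings, sweet potato = 2.158 servings.
Cost = 0.39·0.4676 + 0.59·1.866 + 0.69·2.158 = 2.7723.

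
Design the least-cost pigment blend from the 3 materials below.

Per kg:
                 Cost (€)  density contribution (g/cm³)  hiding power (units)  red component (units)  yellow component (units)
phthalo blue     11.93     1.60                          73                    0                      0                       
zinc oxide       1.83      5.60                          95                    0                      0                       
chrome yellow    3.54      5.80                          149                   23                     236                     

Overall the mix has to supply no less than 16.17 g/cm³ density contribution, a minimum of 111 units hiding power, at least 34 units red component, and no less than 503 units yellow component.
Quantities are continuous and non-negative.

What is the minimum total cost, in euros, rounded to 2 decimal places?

€8.79

This is a linear program. Let x1 = kg of phthalo blue, x2 = kg of zinc oxide, x3 = kg of chrome yellow.
Minimise 11.93x1 + 1.83x2 + 3.54x3 with:
  1.6x1 + 5.6x2 + 5.8x3 ≥ 16.17   (density contribution)
  73x1 + 95x2 + 149x3 ≥ 111   (hiding power)
  23x3 ≥ 34   (red component)
  236x3 ≥ 503   (yellow component)
  x1, x2, x3 ≥ 0.
The cheapest feasible vertex uses only zinc oxide, chrome yellow; phthalo blue is not used. The density contribution and yellow component requirements are met with equality.
That vertex is x2 = 0.68, x3 = 2.131.
Cost = 1.83·0.68 + 3.54·2.131 = 8.7881.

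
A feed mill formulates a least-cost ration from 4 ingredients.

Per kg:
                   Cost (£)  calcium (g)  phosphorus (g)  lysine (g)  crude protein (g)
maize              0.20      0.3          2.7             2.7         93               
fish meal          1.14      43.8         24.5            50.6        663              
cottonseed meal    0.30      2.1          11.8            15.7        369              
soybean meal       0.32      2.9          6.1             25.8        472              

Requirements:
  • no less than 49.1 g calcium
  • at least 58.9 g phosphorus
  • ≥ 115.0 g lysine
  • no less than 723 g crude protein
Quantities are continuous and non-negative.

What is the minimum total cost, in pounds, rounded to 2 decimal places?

£2.16

Let x1 = kg of maize, x2 = kg of fish meal, x3 = kg of cottonseed meal, x4 = kg of soybean meal.
Minimise 0.2x1 + 1.14x2 + 0.3x3 + 0.32x4 s.t.:
  0.3x1 + 43.8x2 + 2.1x3 + 2.9x4 ≥ 49.1   (calcium)
  2.7x1 + 24.5x2 + 11.8x3 + 6.1x4 ≥ 58.9   (phosphorus)
  2.7x1 + 50.6x2 + 15.7x3 + 25.8x4 ≥ 115   (lysine)
  93x1 + 663x2 + 369x3 + 472x4 ≥ 723   (crude protein)
  x1, x2, x3, x4 ≥ 0.
The cheapest feasible vertex uses only fish meal, cottonseed meal, soybean meal; maize is not used. There the calcium, phosphorus, lysine constraints are tight.
Optimal quantities: fish meal = 0.9273 kg, cottonseed meal = 2.483 kg, soybean meal = 1.128 kg.
Hence cost = 1.14·0.9273 + 0.3·2.483 + 0.32·1.128 = £2.1630.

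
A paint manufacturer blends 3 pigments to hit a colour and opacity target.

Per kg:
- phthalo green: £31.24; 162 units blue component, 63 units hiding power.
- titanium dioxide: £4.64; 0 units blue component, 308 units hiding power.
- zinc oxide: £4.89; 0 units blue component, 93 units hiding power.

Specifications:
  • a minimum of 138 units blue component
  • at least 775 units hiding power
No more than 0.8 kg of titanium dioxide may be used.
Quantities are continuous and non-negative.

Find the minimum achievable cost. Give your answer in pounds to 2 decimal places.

Let x1 = kg of phthalo green, x2 = kg of titanium dioxide, x3 = kg of zinc oxide.
min 31.24x1 + 4.64x2 + 4.89x3 with:
  162x1 ≥ 138   (blue component)
  63x1 + 308x2 + 93x3 ≥ 775   (hiding power)
  x2 ≤ 0.8
  x1, x2, x3 ≥ 0.
The optimal mix uses every input. There the blue component, hiding power, the titanium dioxide cap constraints are tight.
Optimal quantities: phthalo green = 0.8519 kg, titanium dioxide = 0.8 kg, zinc oxide = 5.107 kg.
Total cost: 31.24·0.8519 + 4.64·0.8 + 4.89·5.107 = 55.2986.

£55.30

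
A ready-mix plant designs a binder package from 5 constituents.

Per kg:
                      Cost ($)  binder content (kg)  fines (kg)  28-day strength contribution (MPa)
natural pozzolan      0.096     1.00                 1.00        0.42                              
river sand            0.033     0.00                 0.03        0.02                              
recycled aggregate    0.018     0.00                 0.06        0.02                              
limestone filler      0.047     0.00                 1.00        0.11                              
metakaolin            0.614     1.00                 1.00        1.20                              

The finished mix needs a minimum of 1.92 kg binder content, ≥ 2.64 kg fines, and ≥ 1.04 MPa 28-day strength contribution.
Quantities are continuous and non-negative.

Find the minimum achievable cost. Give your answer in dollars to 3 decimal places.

$0.243

Let x1 = kg of natural pozzolan, x2 = kg of river sand, x3 = kg of recycled aggregate, x4 = kg of limestone filler, x5 = kg of metakaolin.
Minimise 0.096x1 + 0.033x2 + 0.018x3 + 0.047x4 + 0.614x5 subject to:
  1x1 + 1x5 ≥ 1.92   (binder content)
  1x1 + 0.03x2 + 0.06x3 + 1x4 + 1x5 ≥ 2.64   (fines)
  0.42x1 + 0.02x2 + 0.02x3 + 0.11x4 + 1.2x5 ≥ 1.04   (28-day strength contribution)
  x1, x2, x3, x4, x5 ≥ 0.
The optimal basis is {natural pozzolan, limestone filler}; river sand, recycled aggregate, metakaolin drop out. Binding constraints: fines and 28-day strength contribution.
Solving gives x1 = 2.418, x4 = 0.2219.
Total cost: 0.096·2.418 + 0.047·0.2219 = 0.24256.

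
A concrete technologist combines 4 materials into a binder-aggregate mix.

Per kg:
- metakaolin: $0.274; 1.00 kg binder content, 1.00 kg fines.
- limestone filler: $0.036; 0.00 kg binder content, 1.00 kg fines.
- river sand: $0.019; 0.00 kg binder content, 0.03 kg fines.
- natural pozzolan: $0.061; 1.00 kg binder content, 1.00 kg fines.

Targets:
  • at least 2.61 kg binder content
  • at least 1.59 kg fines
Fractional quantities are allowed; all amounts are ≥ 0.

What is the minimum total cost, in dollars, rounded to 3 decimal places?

This is a linear program. Let x1 = kg of metakaolin, x2 = kg of limestone filler, x3 = kg of river sand, x4 = kg of natural pozzolan.
min 0.274x1 + 0.036x2 + 0.019x3 + 0.061x4 with:
  1x1 + 1x4 ≥ 2.61   (binder content)
  1x1 + 1x2 + 0.03x3 + 1x4 ≥ 1.59   (fines)
  x1, x2, x3, x4 ≥ 0.
The optimal basis is {natural pozzolan}; metakaolin, limestone filler, river sand drop out. The binder content requirement is met with equality.
Optimal quantities: natural pozzolan = 2.61 kg.
Objective = 0.061·2.61 = 0.15921.

$0.159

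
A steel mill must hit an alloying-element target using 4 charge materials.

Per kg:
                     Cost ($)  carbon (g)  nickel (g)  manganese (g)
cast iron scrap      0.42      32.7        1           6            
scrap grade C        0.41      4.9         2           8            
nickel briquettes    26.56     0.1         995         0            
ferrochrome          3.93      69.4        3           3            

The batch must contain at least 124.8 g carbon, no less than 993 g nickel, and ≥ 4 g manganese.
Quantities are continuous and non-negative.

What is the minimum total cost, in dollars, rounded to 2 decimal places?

Let x1 = kg of cast iron scrap, x2 = kg of scrap grade C, x3 = kg of nickel briquettes, x4 = kg of ferrochrome.
min 0.42x1 + 0.41x2 + 26.56x3 + 3.93x4 s.t.:
  32.7x1 + 4.9x2 + 0.1x3 + 69.4x4 ≥ 124.8   (carbon)
  1x1 + 2x2 + 995x3 + 3x4 ≥ 993   (nickel)
  6x1 + 8x2 + 3x4 ≥ 4   (manganese)
  x1, x2, x3, x4 ≥ 0.
The cheapest feasible vertex uses only cast iron scrap, nickel briquettes; scrap grade C, ferrochrome are not used. There the carbon and nickel constraints are tight.
Optimal quantities: cast iron scrap = 3.813 kg, nickel briquettes = 0.9942 kg.
Objective = 0.42·3.813 + 26.56·0.9942 = 28.0074.

$28.01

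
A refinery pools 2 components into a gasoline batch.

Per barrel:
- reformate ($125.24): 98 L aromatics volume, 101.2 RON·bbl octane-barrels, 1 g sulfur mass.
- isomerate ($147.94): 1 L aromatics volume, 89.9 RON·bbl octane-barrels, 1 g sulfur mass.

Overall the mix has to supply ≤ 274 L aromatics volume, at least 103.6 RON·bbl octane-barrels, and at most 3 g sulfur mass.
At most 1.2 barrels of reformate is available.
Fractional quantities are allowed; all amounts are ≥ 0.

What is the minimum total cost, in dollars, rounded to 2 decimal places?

Set it up as a linear program. Let x1 = barrels of reformate, x2 = barrels of isomerate.
Minimize 125.24x1 + 147.94x2 with:
  98x1 + 1x2 ≤ 274   (aromatics volume)
  101.2x1 + 89.9x2 ≥ 103.6   (octane-barrels)
  1x1 + 1x2 ≤ 3   (sulfur mass)
  x1 ≤ 1.2
  x1, x2 ≥ 0.
The cheapest feasible vertex uses only reformate; isomerate is not used. The octane-barrels requirement is met with equality.
That vertex is x1 = 1.0237.
Cost = 125.24·1.0237 = 128.2082.

$128.21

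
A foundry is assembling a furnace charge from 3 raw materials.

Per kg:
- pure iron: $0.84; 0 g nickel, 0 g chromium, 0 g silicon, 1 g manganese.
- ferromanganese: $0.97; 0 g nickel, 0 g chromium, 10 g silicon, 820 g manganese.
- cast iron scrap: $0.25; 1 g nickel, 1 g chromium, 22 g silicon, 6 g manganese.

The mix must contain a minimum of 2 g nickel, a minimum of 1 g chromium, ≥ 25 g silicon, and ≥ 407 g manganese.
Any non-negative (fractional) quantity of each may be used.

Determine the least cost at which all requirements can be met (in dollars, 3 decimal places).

$0.967

Set it up as a linear program. Let x1 = kg of pure iron, x2 = kg of ferromanganese, x3 = kg of cast iron scrap.
Minimise 0.84x1 + 0.97x2 + 0.25x3 s.t.:
  1x3 ≥ 2   (nickel)
  1x3 ≥ 1   (chromium)
  10x2 + 22x3 ≥ 25   (silicon)
  1x1 + 820x2 + 6x3 ≥ 407   (manganese)
  x1, x2, x3 ≥ 0.
The optimal basis is {ferromanganese, cast iron scrap}; pure iron drops out. Binding constraints: nickel and manganese.
So ferromanganese = 0.4817 kg, cast iron scrap = 2 kg.
Cost = 0.97·0.4817 + 0.25·2 = 0.96725.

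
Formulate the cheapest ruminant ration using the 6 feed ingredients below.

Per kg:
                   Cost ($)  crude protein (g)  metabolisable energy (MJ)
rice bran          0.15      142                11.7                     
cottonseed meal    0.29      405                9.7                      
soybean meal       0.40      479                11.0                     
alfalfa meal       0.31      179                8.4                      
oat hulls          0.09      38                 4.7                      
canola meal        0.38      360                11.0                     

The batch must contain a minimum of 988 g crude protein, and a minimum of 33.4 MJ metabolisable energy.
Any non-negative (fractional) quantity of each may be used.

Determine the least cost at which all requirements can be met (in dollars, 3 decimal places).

$0.764

Set it up as a linear program. Let x1 = kg of rice bran, x2 = kg of cottonseed meal, x3 = kg of soybean meal, x4 = kg of alfalfa meal, x5 = kg of oat hulls, x6 = kg of canola meal.
min 0.15x1 + 0.29x2 + 0.4x3 + 0.31x4 + 0.09x5 + 0.38x6 with:
  142x1 + 405x2 + 479x3 + 179x4 + 38x5 + 360x6 ≥ 988   (crude protein)
  11.7x1 + 9.7x2 + 11x3 + 8.4x4 + 4.7x5 + 11x6 ≥ 33.4   (metabolisable energy)
  x1, x2, x3, x4, x5, x6 ≥ 0.
The cheapest feasible vertex uses only rice bran, cottonseed meal; soybean meal, alfalfa meal, oat hulls, canola meal are not used. There the crude protein and metabolisable energy constraints are tight.
Solving gives x1 = 1.173, x2 = 2.028.
Total cost: 0.15·1.173 + 0.29·2.028 = 0.76407.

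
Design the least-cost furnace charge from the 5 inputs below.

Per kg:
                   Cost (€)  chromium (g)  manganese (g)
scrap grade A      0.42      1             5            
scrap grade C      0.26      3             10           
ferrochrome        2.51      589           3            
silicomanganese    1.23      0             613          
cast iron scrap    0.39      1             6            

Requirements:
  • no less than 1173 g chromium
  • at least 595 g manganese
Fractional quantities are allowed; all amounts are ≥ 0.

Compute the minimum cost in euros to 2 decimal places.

Set it up as a linear program. Let x1 = kg of scrap grade A, x2 = kg of scrap grade C, x3 = kg of ferrochrome, x4 = kg of silicomanganese, x5 = kg of cast iron scrap.
Minimise 0.42x1 + 0.26x2 + 2.51x3 + 1.23x4 + 0.39x5 subject to:
  1x1 + 3x2 + 589x3 + 1x5 ≥ 1173   (chromium)
  5x1 + 10x2 + 3x3 + 613x4 + 6x5 ≥ 595   (manganese)
  x1, x2, x3, x4, x5 ≥ 0.
At the optimum only ferrochrome, silicomanganese are positive (scrap grade A, scrap grade C, cast iron scrap = 0). The chromium and manganese requirements are met with equality.
Solving gives x3 = 1.992, x4 = 0.9609.
Total cost: 2.51·1.992 + 1.23·0.9609 = 6.1818.

€6.18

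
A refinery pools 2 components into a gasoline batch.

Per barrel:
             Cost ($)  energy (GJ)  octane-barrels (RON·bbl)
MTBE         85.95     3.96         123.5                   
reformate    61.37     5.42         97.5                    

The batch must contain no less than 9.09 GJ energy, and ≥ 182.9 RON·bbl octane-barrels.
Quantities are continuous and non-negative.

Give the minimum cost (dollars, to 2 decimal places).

Set it up as a linear program. Let x1 = barrels of MTBE, x2 = barrels of reformate.
Minimise 85.95x1 + 61.37x2 subject to:
  3.96x1 + 5.42x2 ≥ 9.09   (energy)
  123.5x1 + 97.5x2 ≥ 182.9   (octane-barrels)
  x1, x2 ≥ 0.
The optimal basis is {reformate}; MTBE drops out. There the octane-barrels constraint is tight.
That vertex is x2 = 1.8759.
Objective = 61.37·1.8759 = 115.1240.

$115.12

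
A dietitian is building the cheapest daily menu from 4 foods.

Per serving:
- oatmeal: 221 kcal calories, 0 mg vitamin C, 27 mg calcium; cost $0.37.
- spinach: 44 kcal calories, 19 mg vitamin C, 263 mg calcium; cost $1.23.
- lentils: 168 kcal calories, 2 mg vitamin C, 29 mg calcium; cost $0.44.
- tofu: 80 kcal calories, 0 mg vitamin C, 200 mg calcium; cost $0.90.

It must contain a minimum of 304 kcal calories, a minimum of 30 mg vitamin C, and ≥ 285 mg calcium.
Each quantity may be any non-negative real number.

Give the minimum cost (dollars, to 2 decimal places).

Treat it as an LP. Let x1 = servings of oatmeal, x2 = servings of spinach, x3 = servings of lentils, x4 = servings of tofu.
Minimise 0.37x1 + 1.23x2 + 0.44x3 + 0.9x4 s.t.:
  221x1 + 44x2 + 168x3 + 80x4 ≥ 304   (calories)
  19x2 + 2x3 ≥ 30   (vitamin C)
  27x1 + 263x2 + 29x3 + 200x4 ≥ 285   (calcium)
  x1, x2, x3, x4 ≥ 0.
The optimal basis is {oatmeal, spinach}; lentils, tofu drop out. Binding constraints: calories and vitamin C.
Solving gives x1 = 1.061, x2 = 1.579.
Total cost: 0.37·1.061 + 1.23·1.579 = 2.3347.

$2.33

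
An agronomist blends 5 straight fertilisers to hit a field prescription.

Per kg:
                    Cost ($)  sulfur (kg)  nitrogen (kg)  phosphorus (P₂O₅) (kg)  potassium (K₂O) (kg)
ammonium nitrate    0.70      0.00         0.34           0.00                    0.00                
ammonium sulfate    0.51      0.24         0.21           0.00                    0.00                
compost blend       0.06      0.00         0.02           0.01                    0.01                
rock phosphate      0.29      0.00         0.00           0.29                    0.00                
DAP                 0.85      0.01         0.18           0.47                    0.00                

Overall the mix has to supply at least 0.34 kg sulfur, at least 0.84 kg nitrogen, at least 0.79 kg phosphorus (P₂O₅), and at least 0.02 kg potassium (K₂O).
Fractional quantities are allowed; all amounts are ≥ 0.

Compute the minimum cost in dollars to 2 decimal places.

$2.65

Let x1 = kg of ammonium nitrate, x2 = kg of ammonium sulfate, x3 = kg of compost blend, x4 = kg of rock phosphate, x5 = kg of DAP.
min 0.7x1 + 0.51x2 + 0.06x3 + 0.29x4 + 0.85x5 s.t.:
  0.24x2 + 0.01x5 ≥ 0.34   (sulfur)
  0.34x1 + 0.21x2 + 0.02x3 + 0.18x5 ≥ 0.84   (nitrogen)
  0.01x3 + 0.29x4 + 0.47x5 ≥ 0.79   (phosphorus (P₂O₅))
  0.01x3 ≥ 0.02   (potassium (K₂O))
  x1, x2, x3, x4, x5 ≥ 0.
The minimum-cost mix takes nothing from DAP — only ammonium nitrate, ammonium sulfate, compost blend, rock phosphate. There the sulfur, nitrogen, phosphorus (P₂O₅), potassium (K₂O) constraints are tight.
So ammonium nitrate = 1.478 kg, ammonium sulfate = 1.417 kg, compost blend = 2 kg, rock phosphate = 2.655 kg.
Hence cost = 0.7·1.478 + 0.51·1.417 + 0.06·2 + 0.29·2.655 = $2.6472.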